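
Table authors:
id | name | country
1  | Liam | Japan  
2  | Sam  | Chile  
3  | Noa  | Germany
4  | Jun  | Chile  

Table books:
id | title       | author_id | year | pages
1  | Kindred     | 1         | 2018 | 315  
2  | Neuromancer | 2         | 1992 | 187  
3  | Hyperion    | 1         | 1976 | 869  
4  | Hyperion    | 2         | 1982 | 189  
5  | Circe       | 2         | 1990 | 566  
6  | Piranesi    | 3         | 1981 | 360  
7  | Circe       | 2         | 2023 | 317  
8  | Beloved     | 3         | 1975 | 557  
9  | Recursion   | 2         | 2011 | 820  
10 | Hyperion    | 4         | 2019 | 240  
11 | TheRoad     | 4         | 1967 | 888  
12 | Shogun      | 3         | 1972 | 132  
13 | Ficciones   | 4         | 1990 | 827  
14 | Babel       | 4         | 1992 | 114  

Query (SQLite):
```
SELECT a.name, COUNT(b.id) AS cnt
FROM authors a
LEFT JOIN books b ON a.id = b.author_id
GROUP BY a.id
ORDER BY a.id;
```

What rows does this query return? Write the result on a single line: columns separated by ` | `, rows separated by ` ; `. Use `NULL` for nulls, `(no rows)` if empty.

LEFT JOIN keeps every authors row; unmatched ones get NULL for books columns.
Group by authors.id and compute COUNT(b.id). COUNT(col) of an all-NULL group is 0.
  1: ids {1, 3} → COUNT(b.id)=2
  2: ids {2, 4, 5, 7, 9} → COUNT(b.id)=5
  3: ids {6, 8, 12} → COUNT(b.id)=3
  4: ids {10, 11, 13, 14} → COUNT(b.id)=4

Liam | 2 ; Sam | 5 ; Noa | 3 ; Jun | 4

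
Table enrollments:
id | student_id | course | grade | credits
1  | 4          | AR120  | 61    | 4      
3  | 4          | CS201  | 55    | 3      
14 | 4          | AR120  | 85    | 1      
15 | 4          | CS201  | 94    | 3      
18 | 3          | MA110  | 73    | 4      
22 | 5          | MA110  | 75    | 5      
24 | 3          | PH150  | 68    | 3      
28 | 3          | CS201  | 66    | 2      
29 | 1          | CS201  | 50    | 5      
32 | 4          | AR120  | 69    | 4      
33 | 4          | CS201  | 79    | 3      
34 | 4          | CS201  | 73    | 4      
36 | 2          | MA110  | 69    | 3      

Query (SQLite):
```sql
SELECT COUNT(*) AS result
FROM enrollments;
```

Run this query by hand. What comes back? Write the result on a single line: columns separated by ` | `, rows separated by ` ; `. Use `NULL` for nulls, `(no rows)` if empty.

All credits values: [4, 3, 1, 3, 4, 5, 3, 2, 5, 4, 3, 4, 3].
COUNT(*) counts rows → 13.

13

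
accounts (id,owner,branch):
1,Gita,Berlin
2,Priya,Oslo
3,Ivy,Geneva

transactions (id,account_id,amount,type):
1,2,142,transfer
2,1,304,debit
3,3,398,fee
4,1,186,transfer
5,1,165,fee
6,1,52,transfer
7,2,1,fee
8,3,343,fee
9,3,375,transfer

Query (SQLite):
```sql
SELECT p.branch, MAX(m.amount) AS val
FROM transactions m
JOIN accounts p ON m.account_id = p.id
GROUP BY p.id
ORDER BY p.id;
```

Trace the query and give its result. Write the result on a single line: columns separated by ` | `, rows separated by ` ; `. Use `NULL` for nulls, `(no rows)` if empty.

Berlin | 304 ; Oslo | 142 ; Geneva | 398

Join each transactions row to its accounts via account_id.
Group joined rows by accounts.id; compute MAX(m.amount) per group.
  1: ids {2, 4, 5, 6} → MAX(m.amount)=304
  2: ids {1, 7} → MAX(m.amount)=142
  3: ids {3, 8, 9} → MAX(m.amount)=398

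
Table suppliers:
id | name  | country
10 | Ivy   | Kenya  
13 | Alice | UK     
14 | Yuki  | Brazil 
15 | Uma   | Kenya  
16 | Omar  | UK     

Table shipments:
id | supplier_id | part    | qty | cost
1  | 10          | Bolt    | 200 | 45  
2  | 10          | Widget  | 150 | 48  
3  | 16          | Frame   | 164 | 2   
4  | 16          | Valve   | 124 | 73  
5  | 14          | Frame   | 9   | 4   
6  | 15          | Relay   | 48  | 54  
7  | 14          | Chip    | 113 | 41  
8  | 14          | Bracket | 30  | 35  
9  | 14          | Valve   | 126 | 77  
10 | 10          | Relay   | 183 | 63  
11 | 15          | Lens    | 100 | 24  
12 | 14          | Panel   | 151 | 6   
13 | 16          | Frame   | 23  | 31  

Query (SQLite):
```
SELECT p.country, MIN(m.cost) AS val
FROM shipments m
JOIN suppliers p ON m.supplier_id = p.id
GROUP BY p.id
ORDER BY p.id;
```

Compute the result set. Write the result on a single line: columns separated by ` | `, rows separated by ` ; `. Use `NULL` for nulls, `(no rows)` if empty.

Kenya | 45 ; Brazil | 4 ; Kenya | 24 ; UK | 2

Join each shipments row to its suppliers via supplier_id.
Group joined rows by suppliers.id; compute MIN(m.cost) per group.
  10: ids {1, 2, 10} → MIN(m.cost)=45
  14: ids {5, 7, 8, 9, 12} → MIN(m.cost)=4
  15: ids {6, 11} → MIN(m.cost)=24
  16: ids {3, 4, 13} → MIN(m.cost)=2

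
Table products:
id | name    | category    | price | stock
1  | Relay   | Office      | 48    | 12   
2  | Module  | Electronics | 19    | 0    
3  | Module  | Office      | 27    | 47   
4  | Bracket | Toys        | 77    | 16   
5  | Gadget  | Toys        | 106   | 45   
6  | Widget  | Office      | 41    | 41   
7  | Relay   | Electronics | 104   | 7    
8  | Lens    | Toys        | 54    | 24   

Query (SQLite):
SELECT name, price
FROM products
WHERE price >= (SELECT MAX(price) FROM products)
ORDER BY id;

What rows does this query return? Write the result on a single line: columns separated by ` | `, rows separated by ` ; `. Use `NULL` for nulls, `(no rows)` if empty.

Gadget | 106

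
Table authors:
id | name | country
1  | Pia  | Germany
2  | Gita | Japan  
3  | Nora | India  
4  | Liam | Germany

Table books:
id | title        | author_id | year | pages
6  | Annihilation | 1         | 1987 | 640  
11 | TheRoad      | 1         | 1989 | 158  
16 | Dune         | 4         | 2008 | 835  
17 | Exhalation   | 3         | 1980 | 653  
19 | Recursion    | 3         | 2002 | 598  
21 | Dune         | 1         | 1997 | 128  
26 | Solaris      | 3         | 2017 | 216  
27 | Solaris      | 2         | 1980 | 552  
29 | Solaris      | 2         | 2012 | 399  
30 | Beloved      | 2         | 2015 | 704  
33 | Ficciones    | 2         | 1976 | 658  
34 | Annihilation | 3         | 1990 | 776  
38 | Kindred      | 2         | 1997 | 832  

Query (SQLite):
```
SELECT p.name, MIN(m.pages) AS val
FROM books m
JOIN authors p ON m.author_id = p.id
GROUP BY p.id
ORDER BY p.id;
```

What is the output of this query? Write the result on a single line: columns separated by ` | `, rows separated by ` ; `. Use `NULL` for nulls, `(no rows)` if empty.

Pia | 128 ; Gita | 399 ; Nora | 216 ; Liam | 835

Join each books row to its authors via author_id.
Group joined rows by authors.id; compute MIN(m.pages) per group.
  1: ids {6, 11, 21} → MIN(m.pages)=128
  2: ids {27, 29, 30, 33, 38} → MIN(m.pages)=399
  3: ids {17, 19, 26, 34} → MIN(m.pages)=216
  4: ids {16} → MIN(m.pages)=835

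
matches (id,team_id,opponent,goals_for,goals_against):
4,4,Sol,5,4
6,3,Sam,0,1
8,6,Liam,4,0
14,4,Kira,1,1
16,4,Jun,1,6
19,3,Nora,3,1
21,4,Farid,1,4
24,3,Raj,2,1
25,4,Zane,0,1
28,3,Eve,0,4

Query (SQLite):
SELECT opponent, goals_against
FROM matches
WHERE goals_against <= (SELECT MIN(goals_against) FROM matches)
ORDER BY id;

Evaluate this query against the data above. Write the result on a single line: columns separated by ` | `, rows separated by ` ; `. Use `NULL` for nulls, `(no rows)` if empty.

Scalar subquery: MIN(goals_against) over all matches rows = 0.
Keep rows where goals_against <= that value.

Liam | 0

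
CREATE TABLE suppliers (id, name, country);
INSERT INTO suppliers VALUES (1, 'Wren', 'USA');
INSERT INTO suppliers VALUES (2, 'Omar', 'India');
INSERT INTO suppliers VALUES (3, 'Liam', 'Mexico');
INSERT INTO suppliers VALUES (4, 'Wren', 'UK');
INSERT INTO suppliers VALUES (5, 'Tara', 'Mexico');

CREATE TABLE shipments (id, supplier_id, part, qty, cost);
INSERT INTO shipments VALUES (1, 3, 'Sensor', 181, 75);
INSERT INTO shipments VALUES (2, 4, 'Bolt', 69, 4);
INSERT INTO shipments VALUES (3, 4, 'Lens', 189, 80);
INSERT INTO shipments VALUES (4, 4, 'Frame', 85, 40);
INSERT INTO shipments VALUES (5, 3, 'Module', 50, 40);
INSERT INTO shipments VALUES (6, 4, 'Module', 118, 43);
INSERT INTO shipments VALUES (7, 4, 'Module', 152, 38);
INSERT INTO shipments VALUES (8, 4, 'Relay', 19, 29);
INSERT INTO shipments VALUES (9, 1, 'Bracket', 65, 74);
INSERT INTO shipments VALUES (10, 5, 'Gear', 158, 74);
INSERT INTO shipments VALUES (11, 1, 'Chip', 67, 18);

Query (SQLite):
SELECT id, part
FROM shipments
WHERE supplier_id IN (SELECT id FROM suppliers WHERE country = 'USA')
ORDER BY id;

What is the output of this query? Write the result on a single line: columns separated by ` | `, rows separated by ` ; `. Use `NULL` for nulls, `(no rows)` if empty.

9 | Bracket ; 11 | Chip

Inner query: suppliers.id where country = 'USA'.
Outer: keep shipments rows whose supplier_id is in that set.
Inner query → {1}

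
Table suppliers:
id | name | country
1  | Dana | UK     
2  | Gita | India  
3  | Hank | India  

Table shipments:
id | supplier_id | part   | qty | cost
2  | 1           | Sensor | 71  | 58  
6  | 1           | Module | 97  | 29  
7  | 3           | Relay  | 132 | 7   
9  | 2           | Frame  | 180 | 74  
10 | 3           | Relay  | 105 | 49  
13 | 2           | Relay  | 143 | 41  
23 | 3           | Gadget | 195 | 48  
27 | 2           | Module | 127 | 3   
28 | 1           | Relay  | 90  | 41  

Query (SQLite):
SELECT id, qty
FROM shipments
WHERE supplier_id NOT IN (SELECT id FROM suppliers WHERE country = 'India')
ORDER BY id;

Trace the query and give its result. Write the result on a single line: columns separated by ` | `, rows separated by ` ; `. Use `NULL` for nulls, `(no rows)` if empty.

2 | 71 ; 6 | 97 ; 28 | 90

Inner query: suppliers.id where country = 'India'.
Outer: keep shipments rows whose supplier_id is not in that set.
Inner query → {2, 3}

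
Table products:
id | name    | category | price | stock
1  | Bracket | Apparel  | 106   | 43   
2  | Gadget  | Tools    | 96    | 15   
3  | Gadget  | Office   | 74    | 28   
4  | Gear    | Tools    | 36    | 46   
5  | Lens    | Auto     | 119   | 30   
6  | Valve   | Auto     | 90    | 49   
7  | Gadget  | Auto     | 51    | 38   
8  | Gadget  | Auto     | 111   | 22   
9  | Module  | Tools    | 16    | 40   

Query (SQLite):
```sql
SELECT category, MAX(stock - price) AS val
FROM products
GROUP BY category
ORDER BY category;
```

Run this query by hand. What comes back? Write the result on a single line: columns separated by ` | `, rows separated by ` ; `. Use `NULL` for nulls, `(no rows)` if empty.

For each row compute stock - price.
Group by category; take MAX of the expression per group.
  Apparel: ids {1} → MAX(stock - price)=-63
  Auto: ids {5, 6, 7, 8} → MAX(stock - price)=-13
  Office: ids {3} → MAX(stock - price)=-46
  Tools: ids {2, 4, 9} → MAX(stock - price)=24

Apparel | -63 ; Auto | -13 ; Office | -46 ; Tools | 24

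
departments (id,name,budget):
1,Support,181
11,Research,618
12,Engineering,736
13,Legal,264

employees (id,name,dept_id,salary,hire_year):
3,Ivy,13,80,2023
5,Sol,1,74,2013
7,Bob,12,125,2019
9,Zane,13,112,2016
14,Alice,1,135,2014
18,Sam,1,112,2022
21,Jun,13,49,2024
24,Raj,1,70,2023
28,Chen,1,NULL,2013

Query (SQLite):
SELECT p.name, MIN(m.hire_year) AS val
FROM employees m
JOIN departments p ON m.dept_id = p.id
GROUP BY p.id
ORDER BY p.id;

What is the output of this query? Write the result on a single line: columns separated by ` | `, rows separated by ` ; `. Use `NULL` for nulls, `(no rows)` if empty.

Support | 2013 ; Engineering | 2019 ; Legal | 2016

Join each employees row to its departments via dept_id.
Group joined rows by departments.id; compute MIN(m.hire_year) per group.
  1: ids {5, 14, 18, 24, 28} → MIN(m.hire_year)=2013
  12: ids {7} → MIN(m.hire_year)=2019
  13: ids {3, 9, 21} → MIN(m.hire_year)=2016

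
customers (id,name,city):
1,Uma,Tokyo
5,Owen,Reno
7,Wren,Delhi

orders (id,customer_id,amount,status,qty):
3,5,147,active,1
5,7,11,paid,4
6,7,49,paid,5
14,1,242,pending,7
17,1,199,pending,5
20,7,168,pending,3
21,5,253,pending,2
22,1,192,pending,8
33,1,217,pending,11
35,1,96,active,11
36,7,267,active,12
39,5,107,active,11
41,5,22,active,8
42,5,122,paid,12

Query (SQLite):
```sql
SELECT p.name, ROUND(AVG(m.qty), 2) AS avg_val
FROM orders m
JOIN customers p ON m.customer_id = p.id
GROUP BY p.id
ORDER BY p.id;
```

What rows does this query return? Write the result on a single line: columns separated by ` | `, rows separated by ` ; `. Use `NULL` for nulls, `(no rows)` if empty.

Uma | 8.4 ; Owen | 6.8 ; Wren | 6

Join each orders row to its customers via customer_id.
Group joined rows by customers.id; compute ROUND(AVG(m.qty), 2) per group.
  1: ids {14, 17, 22, 33, 35} → ROUND(AVG(m.qty), 2)=8.4
  5: ids {3, 21, 39, 41, 42} → ROUND(AVG(m.qty), 2)=6.8
  7: ids {5, 6, 20, 36} → ROUND(AVG(m.qty), 2)=6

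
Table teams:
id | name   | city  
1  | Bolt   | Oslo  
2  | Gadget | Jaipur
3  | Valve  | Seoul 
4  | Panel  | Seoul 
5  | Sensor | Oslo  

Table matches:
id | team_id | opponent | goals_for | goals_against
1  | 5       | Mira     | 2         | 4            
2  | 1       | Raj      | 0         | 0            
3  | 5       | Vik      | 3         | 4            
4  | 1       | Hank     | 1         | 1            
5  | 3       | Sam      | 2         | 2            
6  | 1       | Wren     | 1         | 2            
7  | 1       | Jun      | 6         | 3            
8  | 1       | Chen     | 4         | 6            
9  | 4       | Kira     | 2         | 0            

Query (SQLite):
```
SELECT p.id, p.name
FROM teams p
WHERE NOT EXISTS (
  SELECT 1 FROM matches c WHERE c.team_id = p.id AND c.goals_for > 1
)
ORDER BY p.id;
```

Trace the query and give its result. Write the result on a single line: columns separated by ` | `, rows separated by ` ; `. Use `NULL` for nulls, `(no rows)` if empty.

2 | Gadget

For each teams row, check whether any matches with matching team_id has goals_for > 1.
Keep rows where that is false.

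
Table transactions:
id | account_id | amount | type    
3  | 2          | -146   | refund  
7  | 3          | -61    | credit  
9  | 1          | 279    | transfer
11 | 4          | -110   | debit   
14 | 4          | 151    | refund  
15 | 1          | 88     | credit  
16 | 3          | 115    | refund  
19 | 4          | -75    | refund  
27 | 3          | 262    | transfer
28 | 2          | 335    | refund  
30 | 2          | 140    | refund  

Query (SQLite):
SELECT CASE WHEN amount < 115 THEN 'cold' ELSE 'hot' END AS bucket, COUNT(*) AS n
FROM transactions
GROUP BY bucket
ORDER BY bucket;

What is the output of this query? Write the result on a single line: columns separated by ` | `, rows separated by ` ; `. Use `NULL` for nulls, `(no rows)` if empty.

Bucket rows by amount < 115 → 'cold' else 'hot'; count each bucket.

cold | 5 ; hot | 6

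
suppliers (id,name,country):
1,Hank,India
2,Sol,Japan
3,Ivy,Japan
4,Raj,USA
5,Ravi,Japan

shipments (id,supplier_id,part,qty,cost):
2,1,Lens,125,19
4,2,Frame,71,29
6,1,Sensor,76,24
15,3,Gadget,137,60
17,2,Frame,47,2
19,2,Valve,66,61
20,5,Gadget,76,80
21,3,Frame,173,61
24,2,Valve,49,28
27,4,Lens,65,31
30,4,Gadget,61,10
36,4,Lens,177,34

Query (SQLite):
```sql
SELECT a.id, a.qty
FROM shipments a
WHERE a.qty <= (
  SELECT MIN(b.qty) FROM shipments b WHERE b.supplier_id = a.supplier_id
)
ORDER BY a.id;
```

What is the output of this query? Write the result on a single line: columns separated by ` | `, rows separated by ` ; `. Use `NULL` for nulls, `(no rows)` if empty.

6 | 76 ; 15 | 137 ; 17 | 47 ; 20 | 76 ; 30 | 61

For each shipments row a, compute MIN(qty) over rows sharing a.supplier_id.
Keep row a if a.qty <= that per-group MIN.
  supplier_id=1: MIN(qty) = 76
  supplier_id=2: MIN(qty) = 47
  supplier_id=3: MIN(qty) = 137
  supplier_id=4: MIN(qty) = 61
  supplier_id=5: MIN(qty) = 76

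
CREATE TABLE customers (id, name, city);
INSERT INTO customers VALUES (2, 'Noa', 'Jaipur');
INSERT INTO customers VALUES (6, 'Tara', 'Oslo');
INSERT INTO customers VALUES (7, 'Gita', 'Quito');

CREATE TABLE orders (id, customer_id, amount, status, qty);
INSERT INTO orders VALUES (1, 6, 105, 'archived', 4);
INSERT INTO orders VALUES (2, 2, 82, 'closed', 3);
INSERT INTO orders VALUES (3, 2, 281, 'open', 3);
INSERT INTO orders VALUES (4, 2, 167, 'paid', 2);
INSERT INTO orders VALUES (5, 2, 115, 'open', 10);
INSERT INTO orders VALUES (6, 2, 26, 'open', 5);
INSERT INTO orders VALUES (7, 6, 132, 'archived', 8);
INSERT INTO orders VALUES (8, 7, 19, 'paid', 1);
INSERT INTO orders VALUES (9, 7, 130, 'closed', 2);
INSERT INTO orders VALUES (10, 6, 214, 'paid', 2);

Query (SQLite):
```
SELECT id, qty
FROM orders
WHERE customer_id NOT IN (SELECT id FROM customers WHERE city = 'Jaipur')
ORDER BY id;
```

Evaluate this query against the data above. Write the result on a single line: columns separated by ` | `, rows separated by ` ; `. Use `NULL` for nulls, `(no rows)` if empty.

1 | 4 ; 7 | 8 ; 8 | 1 ; 9 | 2 ; 10 | 2

Inner query: customers.id where city = 'Jaipur'.
Outer: keep orders rows whose customer_id is not in that set.
Inner query → {2}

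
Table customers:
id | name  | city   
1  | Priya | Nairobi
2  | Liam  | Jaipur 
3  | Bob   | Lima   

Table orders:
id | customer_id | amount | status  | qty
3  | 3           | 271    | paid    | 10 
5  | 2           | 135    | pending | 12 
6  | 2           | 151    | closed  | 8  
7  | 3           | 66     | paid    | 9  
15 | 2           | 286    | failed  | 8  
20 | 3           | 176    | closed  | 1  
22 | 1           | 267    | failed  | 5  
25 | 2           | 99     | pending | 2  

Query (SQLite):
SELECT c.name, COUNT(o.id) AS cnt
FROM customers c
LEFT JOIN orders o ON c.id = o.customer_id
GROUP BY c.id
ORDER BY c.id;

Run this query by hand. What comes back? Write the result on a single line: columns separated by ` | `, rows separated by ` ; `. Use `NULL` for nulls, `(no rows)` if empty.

Priya | 1 ; Liam | 4 ; Bob | 3

LEFT JOIN keeps every customers row; unmatched ones get NULL for orders columns.
Group by customers.id and compute COUNT(o.id). COUNT(col) of an all-NULL group is 0.
  1: ids {22} → COUNT(o.id)=1
  2: ids {5, 6, 15, 25} → COUNT(o.id)=4
  3: ids {3, 7, 20} → COUNT(o.id)=3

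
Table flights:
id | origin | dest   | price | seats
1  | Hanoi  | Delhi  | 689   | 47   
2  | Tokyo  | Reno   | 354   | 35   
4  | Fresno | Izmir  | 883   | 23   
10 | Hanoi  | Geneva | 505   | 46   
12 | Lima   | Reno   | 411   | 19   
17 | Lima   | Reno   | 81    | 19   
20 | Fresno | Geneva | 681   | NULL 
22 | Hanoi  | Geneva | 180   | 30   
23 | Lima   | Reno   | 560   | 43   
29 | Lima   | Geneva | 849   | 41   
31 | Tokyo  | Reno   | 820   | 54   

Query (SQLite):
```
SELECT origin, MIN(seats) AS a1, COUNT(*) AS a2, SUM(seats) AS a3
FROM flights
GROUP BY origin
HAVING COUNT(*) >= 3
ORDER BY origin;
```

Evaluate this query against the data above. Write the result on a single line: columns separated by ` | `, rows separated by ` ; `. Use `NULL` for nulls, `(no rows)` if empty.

Hanoi | 30 | 3 | 123 ; Lima | 19 | 4 | 122

Group flights by origin.
Per group compute: MIN(seats), COUNT(*), SUM(seats).
HAVING: drop groups with fewer than 3 rows.
  Fresno: ids {4, 20} → MIN(seats)=23, COUNT(*)=2, SUM(seats)=23
  Hanoi: ids {1, 10, 22} → MIN(seats)=30, COUNT(*)=3, SUM(seats)=123
  Lima: ids {12, 17, 23, 29} → MIN(seats)=19, COUNT(*)=4, SUM(seats)=122
  Tokyo: ids {2, 31} → MIN(seats)=35, COUNT(*)=2, SUM(seats)=89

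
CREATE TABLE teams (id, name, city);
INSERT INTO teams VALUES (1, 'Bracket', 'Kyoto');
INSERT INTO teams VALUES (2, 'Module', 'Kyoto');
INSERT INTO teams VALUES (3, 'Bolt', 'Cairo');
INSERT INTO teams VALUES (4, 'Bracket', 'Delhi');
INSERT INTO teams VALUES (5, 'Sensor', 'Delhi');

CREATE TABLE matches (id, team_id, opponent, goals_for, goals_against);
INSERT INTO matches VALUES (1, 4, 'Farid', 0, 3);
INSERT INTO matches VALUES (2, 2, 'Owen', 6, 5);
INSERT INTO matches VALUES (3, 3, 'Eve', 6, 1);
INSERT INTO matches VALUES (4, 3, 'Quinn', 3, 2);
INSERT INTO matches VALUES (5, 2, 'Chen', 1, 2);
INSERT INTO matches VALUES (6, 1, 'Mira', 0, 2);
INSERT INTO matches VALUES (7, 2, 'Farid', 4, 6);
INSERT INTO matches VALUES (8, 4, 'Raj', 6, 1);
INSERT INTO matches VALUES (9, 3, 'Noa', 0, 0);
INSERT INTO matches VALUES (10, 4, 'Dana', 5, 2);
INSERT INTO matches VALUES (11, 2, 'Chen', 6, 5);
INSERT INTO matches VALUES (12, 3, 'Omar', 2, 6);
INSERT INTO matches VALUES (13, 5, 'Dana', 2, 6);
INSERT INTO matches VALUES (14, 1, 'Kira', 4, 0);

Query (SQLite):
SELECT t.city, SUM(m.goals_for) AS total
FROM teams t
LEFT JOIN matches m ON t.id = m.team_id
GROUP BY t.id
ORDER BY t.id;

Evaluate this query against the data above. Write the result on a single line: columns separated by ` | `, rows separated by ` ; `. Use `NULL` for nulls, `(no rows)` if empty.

Kyoto | 4 ; Kyoto | 17 ; Cairo | 11 ; Delhi | 11 ; Delhi | 2

LEFT JOIN keeps every teams row; unmatched ones get NULL for matches columns.
Group by teams.id and compute SUM(m.goals_for). SUM over an all-NULL group is NULL.
  1: ids {6, 14} → SUM(m.goals_for)=4
  2: ids {2, 5, 7, 11} → SUM(m.goals_for)=17
  3: ids {3, 4, 9, 12} → SUM(m.goals_for)=11
  4: ids {1, 8, 10} → SUM(m.goals_for)=11
  5: ids {13} → SUM(m.goals_for)=2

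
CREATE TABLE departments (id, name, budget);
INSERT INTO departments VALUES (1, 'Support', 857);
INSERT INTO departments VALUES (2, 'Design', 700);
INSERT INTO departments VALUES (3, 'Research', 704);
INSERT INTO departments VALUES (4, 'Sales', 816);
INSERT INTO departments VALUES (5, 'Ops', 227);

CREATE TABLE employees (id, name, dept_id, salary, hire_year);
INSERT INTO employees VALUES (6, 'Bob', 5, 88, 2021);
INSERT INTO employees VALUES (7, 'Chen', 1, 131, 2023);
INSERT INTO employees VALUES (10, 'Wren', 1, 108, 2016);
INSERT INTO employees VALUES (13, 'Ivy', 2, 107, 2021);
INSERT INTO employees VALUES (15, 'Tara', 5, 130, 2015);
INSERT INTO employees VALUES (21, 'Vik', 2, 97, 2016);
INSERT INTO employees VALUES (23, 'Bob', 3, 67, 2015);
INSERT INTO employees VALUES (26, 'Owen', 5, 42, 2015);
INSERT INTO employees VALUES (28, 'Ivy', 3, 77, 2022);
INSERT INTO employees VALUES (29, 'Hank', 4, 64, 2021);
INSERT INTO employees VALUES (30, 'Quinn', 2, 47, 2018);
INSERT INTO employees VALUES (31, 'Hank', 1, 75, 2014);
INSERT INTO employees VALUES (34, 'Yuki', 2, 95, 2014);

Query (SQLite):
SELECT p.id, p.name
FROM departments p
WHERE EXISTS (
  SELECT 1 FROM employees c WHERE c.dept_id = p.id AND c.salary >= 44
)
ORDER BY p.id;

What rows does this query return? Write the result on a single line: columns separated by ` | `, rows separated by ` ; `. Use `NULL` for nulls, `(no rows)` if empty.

1 | Support ; 2 | Design ; 3 | Research ; 4 | Sales ; 5 | Ops

For each departments row, check whether any employees with matching dept_id has salary >= 44.
Keep rows where that is true.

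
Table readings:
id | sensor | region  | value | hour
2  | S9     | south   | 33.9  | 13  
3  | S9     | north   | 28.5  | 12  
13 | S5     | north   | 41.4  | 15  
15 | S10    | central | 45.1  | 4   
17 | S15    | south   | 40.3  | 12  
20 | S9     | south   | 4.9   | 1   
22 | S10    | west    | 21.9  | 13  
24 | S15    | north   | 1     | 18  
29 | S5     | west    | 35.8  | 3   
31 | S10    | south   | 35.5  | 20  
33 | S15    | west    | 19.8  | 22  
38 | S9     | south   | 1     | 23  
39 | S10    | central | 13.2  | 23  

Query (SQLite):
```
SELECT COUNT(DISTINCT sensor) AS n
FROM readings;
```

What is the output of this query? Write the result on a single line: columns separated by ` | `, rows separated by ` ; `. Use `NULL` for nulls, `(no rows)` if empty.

4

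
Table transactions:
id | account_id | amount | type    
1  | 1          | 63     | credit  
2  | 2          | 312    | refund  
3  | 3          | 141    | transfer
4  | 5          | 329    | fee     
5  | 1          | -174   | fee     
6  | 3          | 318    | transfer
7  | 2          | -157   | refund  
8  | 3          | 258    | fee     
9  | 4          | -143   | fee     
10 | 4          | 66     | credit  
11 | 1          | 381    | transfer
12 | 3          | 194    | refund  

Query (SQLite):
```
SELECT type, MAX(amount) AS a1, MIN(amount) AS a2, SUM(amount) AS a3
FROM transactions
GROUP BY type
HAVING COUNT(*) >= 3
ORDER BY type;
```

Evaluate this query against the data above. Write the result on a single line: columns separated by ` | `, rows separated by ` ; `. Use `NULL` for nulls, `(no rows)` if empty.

fee | 329 | -174 | 270 ; refund | 312 | -157 | 349 ; transfer | 381 | 141 | 840

Group transactions by type.
Per group compute: MAX(amount), MIN(amount), SUM(amount).
HAVING: drop groups with fewer than 3 rows.
  credit: ids {1, 10} → MAX(amount)=66, MIN(amount)=63, SUM(amount)=129
  fee: ids {4, 5, 8, 9} → MAX(amount)=329, MIN(amount)=-174, SUM(amount)=270
  refund: ids {2, 7, 12} → MAX(amount)=312, MIN(amount)=-157, SUM(amount)=349
  transfer: ids {3, 6, 11} → MAX(amount)=381, MIN(amount)=141, SUM(amount)=840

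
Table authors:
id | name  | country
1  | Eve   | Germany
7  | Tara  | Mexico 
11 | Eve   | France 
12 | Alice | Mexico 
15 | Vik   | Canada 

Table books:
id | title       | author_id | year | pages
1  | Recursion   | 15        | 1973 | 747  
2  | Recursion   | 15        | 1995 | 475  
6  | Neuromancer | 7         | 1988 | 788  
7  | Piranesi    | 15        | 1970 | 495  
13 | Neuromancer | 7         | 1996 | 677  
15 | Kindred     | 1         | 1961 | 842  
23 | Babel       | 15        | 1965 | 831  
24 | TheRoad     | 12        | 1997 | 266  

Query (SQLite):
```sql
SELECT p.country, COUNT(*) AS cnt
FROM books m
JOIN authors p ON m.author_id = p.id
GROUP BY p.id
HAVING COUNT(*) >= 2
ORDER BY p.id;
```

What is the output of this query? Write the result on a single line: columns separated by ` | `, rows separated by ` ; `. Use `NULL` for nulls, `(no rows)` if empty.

Join each books row to its authors via author_id.
Group joined rows by authors.id; compute COUNT(*) per group.
HAVING: keep groups with count ≥ 2.
  1: ids {15} → COUNT(*)=1
  7: ids {6, 13} → COUNT(*)=2
  12: ids {24} → COUNT(*)=1
  15: ids {1, 2, 7, 23} → COUNT(*)=4

Mexico | 2 ; Canada | 4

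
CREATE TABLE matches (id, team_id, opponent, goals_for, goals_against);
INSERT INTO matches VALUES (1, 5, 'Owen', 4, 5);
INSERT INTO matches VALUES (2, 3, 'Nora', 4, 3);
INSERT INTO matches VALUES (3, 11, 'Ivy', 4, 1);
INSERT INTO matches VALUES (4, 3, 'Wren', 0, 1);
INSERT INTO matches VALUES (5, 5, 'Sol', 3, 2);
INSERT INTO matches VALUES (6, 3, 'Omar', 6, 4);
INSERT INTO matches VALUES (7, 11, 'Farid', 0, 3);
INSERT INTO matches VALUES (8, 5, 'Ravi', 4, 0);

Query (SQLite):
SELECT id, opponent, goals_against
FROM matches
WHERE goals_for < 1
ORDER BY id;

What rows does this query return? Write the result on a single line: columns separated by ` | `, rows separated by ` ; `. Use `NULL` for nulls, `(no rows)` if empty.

goals_for < 1: ids {4, 7}

4 | Wren | 1 ; 7 | Farid | 3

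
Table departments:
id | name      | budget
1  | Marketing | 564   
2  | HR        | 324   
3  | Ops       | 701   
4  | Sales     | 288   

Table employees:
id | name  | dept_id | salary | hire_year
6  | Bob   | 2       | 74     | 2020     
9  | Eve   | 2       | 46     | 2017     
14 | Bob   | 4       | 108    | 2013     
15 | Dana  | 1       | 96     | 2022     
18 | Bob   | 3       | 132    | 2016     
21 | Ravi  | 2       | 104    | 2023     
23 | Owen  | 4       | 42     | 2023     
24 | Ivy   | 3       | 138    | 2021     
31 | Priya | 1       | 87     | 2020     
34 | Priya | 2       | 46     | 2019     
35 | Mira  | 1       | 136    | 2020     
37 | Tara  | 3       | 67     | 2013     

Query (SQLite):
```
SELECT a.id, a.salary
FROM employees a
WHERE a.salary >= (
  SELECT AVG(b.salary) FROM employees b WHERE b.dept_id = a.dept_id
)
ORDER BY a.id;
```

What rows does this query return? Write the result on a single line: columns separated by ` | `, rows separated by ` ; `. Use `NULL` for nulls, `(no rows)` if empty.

For each employees row a, compute AVG(salary) over rows sharing a.dept_id.
Keep row a if a.salary >= that per-group AVG.
  dept_id=1: AVG(salary) = 106.333333
  dept_id=2: AVG(salary) = 67.5
  dept_id=3: AVG(salary) = 112.333333
  dept_id=4: AVG(salary) = 75.0

6 | 74 ; 14 | 108 ; 18 | 132 ; 21 | 104 ; 24 | 138 ; 35 | 136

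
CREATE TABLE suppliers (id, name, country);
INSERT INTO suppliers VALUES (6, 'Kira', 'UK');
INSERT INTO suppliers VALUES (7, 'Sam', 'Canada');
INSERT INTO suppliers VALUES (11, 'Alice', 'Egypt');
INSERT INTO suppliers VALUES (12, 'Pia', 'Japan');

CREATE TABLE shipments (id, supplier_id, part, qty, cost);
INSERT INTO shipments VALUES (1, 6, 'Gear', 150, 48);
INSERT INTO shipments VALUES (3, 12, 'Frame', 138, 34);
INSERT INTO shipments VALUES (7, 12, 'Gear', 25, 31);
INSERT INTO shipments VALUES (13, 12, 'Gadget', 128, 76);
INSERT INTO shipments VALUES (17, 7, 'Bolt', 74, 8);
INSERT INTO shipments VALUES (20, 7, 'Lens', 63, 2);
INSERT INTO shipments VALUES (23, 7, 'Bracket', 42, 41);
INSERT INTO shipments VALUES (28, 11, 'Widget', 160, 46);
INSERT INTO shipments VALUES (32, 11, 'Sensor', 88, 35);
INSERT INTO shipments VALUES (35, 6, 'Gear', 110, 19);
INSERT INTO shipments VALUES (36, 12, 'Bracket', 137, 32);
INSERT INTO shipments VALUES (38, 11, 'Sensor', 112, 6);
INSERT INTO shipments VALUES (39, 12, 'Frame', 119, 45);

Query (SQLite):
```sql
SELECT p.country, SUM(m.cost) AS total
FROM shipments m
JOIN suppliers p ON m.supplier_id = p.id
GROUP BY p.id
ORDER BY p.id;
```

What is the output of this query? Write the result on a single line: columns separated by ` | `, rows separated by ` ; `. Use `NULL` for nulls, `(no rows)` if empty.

Join each shipments row to its suppliers via supplier_id.
Group joined rows by suppliers.id; compute SUM(m.cost) per group.
  6: ids {1, 35} → SUM(m.cost)=67
  7: ids {17, 20, 23} → SUM(m.cost)=51
  11: ids {28, 32, 38} → SUM(m.cost)=87
  12: ids {3, 7, 13, 36, 39} → SUM(m.cost)=218

UK | 67 ; Canada | 51 ; Egypt | 87 ; Japan | 218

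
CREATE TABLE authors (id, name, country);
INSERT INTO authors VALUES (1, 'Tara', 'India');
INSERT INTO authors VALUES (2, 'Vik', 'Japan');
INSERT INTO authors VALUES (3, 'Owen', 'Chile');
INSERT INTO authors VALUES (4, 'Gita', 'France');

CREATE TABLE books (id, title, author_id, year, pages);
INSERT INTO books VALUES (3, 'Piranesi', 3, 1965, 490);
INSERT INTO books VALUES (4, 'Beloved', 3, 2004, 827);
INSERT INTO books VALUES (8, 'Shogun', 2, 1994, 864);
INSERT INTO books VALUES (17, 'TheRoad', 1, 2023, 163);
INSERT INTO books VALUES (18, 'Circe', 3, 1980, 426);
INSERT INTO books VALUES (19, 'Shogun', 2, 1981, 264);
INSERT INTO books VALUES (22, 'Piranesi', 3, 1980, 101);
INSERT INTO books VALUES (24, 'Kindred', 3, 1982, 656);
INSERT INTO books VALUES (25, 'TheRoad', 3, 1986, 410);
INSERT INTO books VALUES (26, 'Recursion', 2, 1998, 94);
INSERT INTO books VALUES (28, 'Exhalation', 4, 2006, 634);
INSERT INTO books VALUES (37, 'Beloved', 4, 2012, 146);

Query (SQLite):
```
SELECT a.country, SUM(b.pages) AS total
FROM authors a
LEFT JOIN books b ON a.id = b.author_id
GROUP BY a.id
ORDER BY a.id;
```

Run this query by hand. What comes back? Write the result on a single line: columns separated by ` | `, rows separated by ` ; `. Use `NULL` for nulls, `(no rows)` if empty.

India | 163 ; Japan | 1222 ; Chile | 2910 ; France | 780

LEFT JOIN keeps every authors row; unmatched ones get NULL for books columns.
Group by authors.id and compute SUM(b.pages). SUM over an all-NULL group is NULL.
  1: ids {17} → SUM(b.pages)=163
  2: ids {8, 19, 26} → SUM(b.pages)=1222
  3: ids {3, 4, 18, 22, 24, 25} → SUM(b.pages)=2910
  4: ids {28, 37} → SUM(b.pages)=780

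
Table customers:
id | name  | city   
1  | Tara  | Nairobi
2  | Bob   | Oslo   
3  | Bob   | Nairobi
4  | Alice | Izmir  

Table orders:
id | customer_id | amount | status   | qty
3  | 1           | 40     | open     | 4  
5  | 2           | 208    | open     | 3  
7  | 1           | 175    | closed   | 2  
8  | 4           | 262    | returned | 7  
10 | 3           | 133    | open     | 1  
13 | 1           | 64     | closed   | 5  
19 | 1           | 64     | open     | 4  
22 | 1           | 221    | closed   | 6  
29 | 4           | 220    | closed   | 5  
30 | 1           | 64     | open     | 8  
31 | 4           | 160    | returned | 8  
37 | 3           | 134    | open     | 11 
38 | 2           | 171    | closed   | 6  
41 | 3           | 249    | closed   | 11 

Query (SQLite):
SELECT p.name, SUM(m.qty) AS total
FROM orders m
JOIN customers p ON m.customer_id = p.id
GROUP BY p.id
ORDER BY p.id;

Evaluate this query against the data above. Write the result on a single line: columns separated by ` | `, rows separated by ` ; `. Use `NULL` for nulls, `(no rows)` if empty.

Join each orders row to its customers via customer_id.
Group joined rows by customers.id; compute SUM(m.qty) per group.
  1: ids {3, 7, 13, 19, 22, 30} → SUM(m.qty)=29
  2: ids {5, 38} → SUM(m.qty)=9
  3: ids {10, 37, 41} → SUM(m.qty)=23
  4: ids {8, 29, 31} → SUM(m.qty)=20

Tara | 29 ; Bob | 9 ; Bob | 23 ; Alice | 20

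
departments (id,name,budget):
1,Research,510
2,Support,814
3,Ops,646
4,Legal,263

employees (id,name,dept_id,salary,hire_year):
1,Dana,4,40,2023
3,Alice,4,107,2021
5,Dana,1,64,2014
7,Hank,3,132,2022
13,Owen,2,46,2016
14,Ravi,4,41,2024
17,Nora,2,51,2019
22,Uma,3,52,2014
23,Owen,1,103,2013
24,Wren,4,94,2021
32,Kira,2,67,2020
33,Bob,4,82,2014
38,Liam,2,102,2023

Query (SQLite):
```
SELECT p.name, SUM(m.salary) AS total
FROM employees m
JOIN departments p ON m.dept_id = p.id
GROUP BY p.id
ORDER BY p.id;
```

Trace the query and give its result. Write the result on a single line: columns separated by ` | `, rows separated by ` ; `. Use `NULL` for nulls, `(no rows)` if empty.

Research | 167 ; Support | 266 ; Ops | 184 ; Legal | 364

Join each employees row to its departments via dept_id.
Group joined rows by departments.id; compute SUM(m.salary) per group.
  1: ids {5, 23} → SUM(m.salary)=167
  2: ids {13, 17, 32, 38} → SUM(m.salary)=266
  3: ids {7, 22} → SUM(m.salary)=184
  4: ids {1, 3, 14, 24, 33} → SUM(m.salary)=364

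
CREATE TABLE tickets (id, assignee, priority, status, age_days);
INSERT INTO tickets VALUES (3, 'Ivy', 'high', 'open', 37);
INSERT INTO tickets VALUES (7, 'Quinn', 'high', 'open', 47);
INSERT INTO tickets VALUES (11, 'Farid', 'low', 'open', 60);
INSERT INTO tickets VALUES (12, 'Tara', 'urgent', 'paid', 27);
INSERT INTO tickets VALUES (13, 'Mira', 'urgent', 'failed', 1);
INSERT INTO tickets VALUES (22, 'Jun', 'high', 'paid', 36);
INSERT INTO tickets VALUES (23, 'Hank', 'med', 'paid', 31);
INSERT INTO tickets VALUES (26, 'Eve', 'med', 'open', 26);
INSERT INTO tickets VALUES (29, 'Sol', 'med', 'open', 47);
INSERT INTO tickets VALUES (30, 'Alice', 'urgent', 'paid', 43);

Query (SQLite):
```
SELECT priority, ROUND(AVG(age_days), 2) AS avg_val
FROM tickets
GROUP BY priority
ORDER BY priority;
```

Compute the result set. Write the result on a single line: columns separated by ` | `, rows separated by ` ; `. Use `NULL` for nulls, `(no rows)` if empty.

high | 40 ; low | 60 ; med | 34.67 ; urgent | 23.67

Partition tickets by priority; compute ROUND(AVG(age_days), 2) within each group.
  high: ids {3, 7, 22} → ROUND(AVG(age_days), 2)=40
  low: ids {11} → ROUND(AVG(age_days), 2)=60
  med: ids {23, 26, 29} → ROUND(AVG(age_days), 2)=34.67
  urgent: ids {12, 13, 30} → ROUND(AVG(age_days), 2)=23.67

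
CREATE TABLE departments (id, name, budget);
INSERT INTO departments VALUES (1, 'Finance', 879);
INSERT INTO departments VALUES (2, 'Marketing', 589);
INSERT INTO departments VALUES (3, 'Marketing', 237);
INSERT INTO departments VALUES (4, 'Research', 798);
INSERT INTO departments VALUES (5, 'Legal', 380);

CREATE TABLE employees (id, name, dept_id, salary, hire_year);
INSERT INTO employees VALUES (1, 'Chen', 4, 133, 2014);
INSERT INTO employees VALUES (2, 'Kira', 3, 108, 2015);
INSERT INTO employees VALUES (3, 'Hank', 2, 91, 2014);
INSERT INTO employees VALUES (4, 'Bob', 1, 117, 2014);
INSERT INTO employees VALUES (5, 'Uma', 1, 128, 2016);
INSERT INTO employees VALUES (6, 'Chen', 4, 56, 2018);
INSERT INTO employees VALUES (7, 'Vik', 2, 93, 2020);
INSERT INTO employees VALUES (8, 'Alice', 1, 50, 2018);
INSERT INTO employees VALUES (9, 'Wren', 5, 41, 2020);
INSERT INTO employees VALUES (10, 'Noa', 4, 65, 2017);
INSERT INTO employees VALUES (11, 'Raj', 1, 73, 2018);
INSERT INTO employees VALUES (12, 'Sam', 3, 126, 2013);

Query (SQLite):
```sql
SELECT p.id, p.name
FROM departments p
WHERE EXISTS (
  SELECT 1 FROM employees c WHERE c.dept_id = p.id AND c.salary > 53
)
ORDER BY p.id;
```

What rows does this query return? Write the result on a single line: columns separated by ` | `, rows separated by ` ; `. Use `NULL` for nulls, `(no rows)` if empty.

For each departments row, check whether any employees with matching dept_id has salary > 53.
Keep rows where that is true.

1 | Finance ; 2 | Marketing ; 3 | Marketing ; 4 | Research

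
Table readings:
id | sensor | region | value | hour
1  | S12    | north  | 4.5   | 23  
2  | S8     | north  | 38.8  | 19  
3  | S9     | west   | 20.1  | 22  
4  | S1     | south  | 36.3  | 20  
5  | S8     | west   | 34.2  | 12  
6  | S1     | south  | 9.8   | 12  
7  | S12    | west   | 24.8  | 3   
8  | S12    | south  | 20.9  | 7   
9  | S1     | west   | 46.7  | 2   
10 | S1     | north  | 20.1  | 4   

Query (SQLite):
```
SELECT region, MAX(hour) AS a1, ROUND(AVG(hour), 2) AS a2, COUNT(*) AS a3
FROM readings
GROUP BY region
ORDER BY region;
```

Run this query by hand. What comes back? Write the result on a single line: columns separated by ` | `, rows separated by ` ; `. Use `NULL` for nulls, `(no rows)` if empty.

north | 23 | 15.33 | 3 ; south | 20 | 13 | 3 ; west | 22 | 9.75 | 4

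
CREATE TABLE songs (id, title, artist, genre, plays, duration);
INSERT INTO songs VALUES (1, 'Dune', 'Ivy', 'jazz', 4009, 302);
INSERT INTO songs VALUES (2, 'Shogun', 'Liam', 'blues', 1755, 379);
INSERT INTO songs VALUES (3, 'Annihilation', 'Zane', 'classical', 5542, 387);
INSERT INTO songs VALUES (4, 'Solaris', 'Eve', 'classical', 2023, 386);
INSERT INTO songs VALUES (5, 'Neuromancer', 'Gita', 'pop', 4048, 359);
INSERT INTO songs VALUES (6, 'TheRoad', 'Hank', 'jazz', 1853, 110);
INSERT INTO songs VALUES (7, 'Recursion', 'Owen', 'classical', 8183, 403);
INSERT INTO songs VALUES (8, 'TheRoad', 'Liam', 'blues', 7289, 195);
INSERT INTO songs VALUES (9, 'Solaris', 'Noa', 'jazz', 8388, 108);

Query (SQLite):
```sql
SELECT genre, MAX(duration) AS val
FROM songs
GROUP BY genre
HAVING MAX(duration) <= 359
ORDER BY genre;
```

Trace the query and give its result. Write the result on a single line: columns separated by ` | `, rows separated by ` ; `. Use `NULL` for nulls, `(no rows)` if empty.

jazz | 302 ; pop | 359

Partition songs by genre; compute MAX(duration) within each group.
HAVING: keep groups where MAX(duration) <= 359.
  blues: ids {2, 8} → MAX(duration)=379
  classical: ids {3, 4, 7} → MAX(duration)=403
  jazz: ids {1, 6, 9} → MAX(duration)=302
  pop: ids {5} → MAX(duration)=359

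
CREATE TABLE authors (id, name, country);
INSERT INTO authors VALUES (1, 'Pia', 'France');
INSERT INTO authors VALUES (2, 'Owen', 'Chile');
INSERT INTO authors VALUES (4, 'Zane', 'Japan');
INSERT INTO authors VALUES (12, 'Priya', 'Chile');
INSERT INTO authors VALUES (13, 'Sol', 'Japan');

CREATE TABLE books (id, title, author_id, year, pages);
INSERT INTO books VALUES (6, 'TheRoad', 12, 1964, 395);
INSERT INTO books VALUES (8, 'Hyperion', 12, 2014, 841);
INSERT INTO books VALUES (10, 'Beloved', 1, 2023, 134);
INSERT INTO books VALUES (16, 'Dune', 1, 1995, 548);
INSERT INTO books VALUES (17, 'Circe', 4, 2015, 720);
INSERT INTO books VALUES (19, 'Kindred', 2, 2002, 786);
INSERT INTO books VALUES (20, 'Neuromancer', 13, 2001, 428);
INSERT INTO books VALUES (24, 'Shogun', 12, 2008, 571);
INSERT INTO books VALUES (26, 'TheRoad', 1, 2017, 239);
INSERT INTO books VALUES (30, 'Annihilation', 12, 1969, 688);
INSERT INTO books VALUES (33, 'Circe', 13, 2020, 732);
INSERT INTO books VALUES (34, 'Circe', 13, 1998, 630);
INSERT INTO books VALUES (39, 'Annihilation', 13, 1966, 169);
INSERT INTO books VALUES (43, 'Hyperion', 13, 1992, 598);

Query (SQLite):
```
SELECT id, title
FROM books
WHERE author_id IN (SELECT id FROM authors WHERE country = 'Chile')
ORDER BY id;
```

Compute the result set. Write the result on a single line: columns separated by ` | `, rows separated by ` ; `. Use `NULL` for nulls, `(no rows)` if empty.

6 | TheRoad ; 8 | Hyperion ; 19 | Kindred ; 24 | Shogun ; 30 | Annihilation

Inner query: authors.id where country = 'Chile'.
Outer: keep books rows whose author_id is in that set.
Inner query → {2, 12}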